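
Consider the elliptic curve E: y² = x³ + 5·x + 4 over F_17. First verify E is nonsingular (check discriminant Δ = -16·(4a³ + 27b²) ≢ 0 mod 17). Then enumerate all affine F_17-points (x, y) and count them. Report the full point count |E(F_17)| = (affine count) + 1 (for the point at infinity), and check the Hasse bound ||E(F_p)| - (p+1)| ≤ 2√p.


Affine points = {(0, 2), (0, 15), (5, 1), (5, 16), (7, 5), (7, 12), (9, 8), (9, 9), (10, 0), (11, 8), (11, 9), (14, 8), (14, 9), (16, 7), (16, 10)}; affine count = 15; |E(F_17)| = 16.

Discriminant check: Δ ∝ 4a³ + 27b² = 4·5³ + 27·4² = 4·125 + 27·16 ≡ 14 (mod 17). Nonzero ⇒ E is nonsingular.
For each x ∈ F_17, compute rhs = x³ + 5·x + 4 mod 17, then count y ∈ F_17 with y² ≡ rhs.
  x = 0: rhs = 4, matching y values: 2, 15 (2 points).
  x = 1: rhs = 10, matching y values: none (0 points).
  x = 2: rhs = 5, matching y values: none (0 points).
  x = 3: rhs = 12, matching y values: none (0 points).
  x = 4: rhs = 3, matching y values: none (0 points).
  x = 5: rhs = 1, matching y values: 1, 16 (2 points).
  x = 6: rhs = 12, matching y values: none (0 points).
  x = 7: rhs = 8, matching y values: 5, 12 (2 points).
  x = 8: rhs = 12, matching y values: none (0 points).
  x = 9: rhs = 13, matching y values: 8, 9 (2 points).
  x = 10: rhs = 0, matching y values: 0 (1 points).
  x = 11: rhs = 13, matching y values: 8, 9 (2 points).
  x = 12: rhs = 7, matching y values: none (0 points).
  x = 13: rhs = 5, matching y values: none (0 points).
  x = 14: rhs = 13, matching y values: 8, 9 (2 points).
  x = 15: rhs = 3, matching y values: none (0 points).
  x = 16: rhs = 15, matching y values: 7, 10 (2 points).
Total affine count: 15.
Full point count |E(F_17)| = 15 + 1 = 16.
Hasse bound: |16 − (17+1)| = |-2| = 2 ≤ 2√17 ≈ 8.2462 ✓.


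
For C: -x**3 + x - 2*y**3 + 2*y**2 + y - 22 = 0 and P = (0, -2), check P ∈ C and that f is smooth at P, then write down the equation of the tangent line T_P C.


Tangent line at P: x - 31*y - 62 = 0.

Step 1: f(0, -2) = 0, so P lies on C.
Step 2: partial derivatives
  f_x(x, y) = 1 - 3*x**2, f_y(x, y) = -6*y**2 + 4*y + 1.
  f_x(P) = 1, f_y(P) = -31 (gradient nonzero, so P is smooth).
Step 3: tangent line at P: 1·(x − 0) + -31·(y − -2) = 0.
Expanding: x - 31*y - 62 = 0.


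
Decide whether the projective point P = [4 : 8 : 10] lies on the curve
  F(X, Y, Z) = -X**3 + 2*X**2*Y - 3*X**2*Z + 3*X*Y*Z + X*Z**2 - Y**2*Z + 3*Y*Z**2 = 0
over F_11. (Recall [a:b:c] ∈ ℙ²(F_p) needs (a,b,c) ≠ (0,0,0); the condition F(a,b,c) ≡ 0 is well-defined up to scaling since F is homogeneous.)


F(4,8,10) ≡ 5 (mod 11); P is NOT on the curve.

Evaluate F(4, 8, 10) term-by-term (mod 11).
  -X**3 ↦ -1·64·1·1 = -64
  2*X**2*Y ↦ 2·16·8·1 = 256
  -3*X**2*Z ↦ -3·16·1·10 = -480
  3*X*Y*Z ↦ 3·4·8·10 = 960
  X*Z**2 ↦ 1·4·1·100 = 400
  -Y**2*Z ↦ -1·1·64·10 = -640
  3*Y*Z**2 ↦ 3·1·8·100 = 2400
Sum: F(4, 8, 10) = (-64) + (256) + (-480) + (960) + (400) + (-640) + (2400) = 2832.
Reducing mod 11: 2832 ≡ 5 (mod 11).
Since F(a, b, c) ≡ 5 ≠ 0 (mod 11), P does NOT lie on the curve.


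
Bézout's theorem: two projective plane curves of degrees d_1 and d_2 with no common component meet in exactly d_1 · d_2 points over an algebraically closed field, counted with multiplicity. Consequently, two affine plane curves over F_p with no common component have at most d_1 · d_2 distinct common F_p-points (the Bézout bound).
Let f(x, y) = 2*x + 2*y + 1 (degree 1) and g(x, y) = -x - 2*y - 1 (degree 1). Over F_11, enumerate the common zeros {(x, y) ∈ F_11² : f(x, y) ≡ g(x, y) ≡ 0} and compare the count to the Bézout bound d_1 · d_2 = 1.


Common zeros: {(0, 5)}; count = 1; Bézout bound = 1.

deg(f) = 1, deg(g) = 1, so Bézout bound = 1.
Scan x ∈ F_11. For each x, list the y ∈ F_11 with f(x, y) ≡ 0 and those with g(x, y) ≡ 0 (mod 11); the common zeros in that column are the intersection.
  x = 0: f ≡ 0 at y ∈ {5}; g ≡ 0 at y ∈ {5}; common: {5}.
  x = 1: f ≡ 0 at y ∈ {4}; g ≡ 0 at y ∈ {10}; common: ∅.
  x = 2: f ≡ 0 at y ∈ {3}; g ≡ 0 at y ∈ {4}; common: ∅.
  x = 3: f ≡ 0 at y ∈ {2}; g ≡ 0 at y ∈ {9}; common: ∅.
  x = 4: f ≡ 0 at y ∈ {1}; g ≡ 0 at y ∈ {3}; common: ∅.
  x = 5: f ≡ 0 at y ∈ {0}; g ≡ 0 at y ∈ {8}; common: ∅.
  x = 6: f ≡ 0 at y ∈ {10}; g ≡ 0 at y ∈ {2}; common: ∅.
  x = 7: f ≡ 0 at y ∈ {9}; g ≡ 0 at y ∈ {7}; common: ∅.
  x = 8: f ≡ 0 at y ∈ {8}; g ≡ 0 at y ∈ {1}; common: ∅.
  x = 9: f ≡ 0 at y ∈ {7}; g ≡ 0 at y ∈ {6}; common: ∅.
  x = 10: f ≡ 0 at y ∈ {6}; g ≡ 0 at y ∈ {0}; common: ∅.
Collecting: common zeros = {(0, 5)}, so the count is 1.
Comparison with the Bézout bound: 1 ≤ 1 = deg(f)·deg(g), as expected for curves with no common component (the bound is attained).


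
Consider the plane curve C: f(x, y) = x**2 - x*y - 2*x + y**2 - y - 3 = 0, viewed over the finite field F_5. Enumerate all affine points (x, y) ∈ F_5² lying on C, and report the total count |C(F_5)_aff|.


Affine F_5-points: {(1, 1), (2, 1), (2, 2), (3, 0), (3, 4), (4, 0)}; count = 6.

For each of the 25 pairs (x, y) ∈ F_5², evaluate f(x, y) mod 5. Record the zeros.
  x = 0: [0↦2, 1↦2, 2↦4, 3↦3, 4↦4]  zeros at y ∈ ∅
  x = 1: [0↦1, 1↦0, 2↦1, 3↦4, 4↦4]  zeros at y ∈ {1}
  x = 2: [0↦2, 1↦0, 2↦0, 3↦2, 4↦1]  zeros at y ∈ {1, 2}
  x = 3: [0↦0, 1↦2, 2↦1, 3↦2, 4↦0]  zeros at y ∈ {0, 4}
  x = 4: [0↦0, 1↦1, 2↦4, 3↦4, 4↦1]  zeros at y ∈ {0}
Collecting zeros: affine points = {(1, 1), (2, 1), (2, 2), (3, 0), (3, 4), (4, 0)}.
Total count |C(F_5)_aff| = 6.


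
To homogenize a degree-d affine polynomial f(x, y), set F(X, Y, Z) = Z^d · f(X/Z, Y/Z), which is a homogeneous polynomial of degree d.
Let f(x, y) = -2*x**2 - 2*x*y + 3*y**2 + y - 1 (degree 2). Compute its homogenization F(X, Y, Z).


F(X, Y, Z) = -2*X**2 - 2*X*Y + 3*Y**2 + Y*Z - Z**2

deg(f) = 2.
Substitute x = X/Z, y = Y/Z into f, then multiply by Z^2.
  monomial -2·x^2·y^0 ↦ -2·X^2·Y^0·Z^0.
  monomial -2·x^1·y^1 ↦ -2·X^1·Y^1·Z^0.
  monomial 3·x^0·y^2 ↦ 3·X^0·Y^2·Z^0.
  monomial 1·x^0·y^1 ↦ 1·X^0·Y^1·Z^1.
  monomial -1·x^0·y^0 ↦ -1·X^0·Y^0·Z^2.
Collecting: F(X, Y, Z) = -2*X**2 - 2*X*Y + 3*Y**2 + Y*Z - Z**2.


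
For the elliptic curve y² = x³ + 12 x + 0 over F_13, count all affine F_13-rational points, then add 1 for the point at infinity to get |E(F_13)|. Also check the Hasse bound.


Affine points = {(0, 0), (1, 0), (5, 4), (5, 9), (8, 6), (8, 7), (12, 0)}; affine count = 7; |E(F_13)| = 8.

Discriminant check: Δ ∝ 4a³ + 27b² = 4·12³ + 27·0² = 4·1728 + 27·0 ≡ 9 (mod 13). Nonzero ⇒ E is nonsingular.
For each x ∈ F_13, compute rhs = x³ + 12·x + 0 mod 13, then count y ∈ F_13 with y² ≡ rhs.
  x = 0: rhs = 0, matching y values: 0 (1 points).
  x = 1: rhs = 0, matching y values: 0 (1 points).
  x = 2: rhs = 6, matching y values: none (0 points).
  x = 3: rhs = 11, matching y values: none (0 points).
  x = 4: rhs = 8, matching y values: none (0 points).
  x = 5: rhs = 3, matching y values: 4, 9 (2 points).
  x = 6: rhs = 2, matching y values: none (0 points).
  x = 7: rhs = 11, matching y values: none (0 points).
  x = 8: rhs = 10, matching y values: 6, 7 (2 points).
  x = 9: rhs = 5, matching y values: none (0 points).
  x = 10: rhs = 2, matching y values: none (0 points).
  x = 11: rhs = 7, matching y values: none (0 points).
  x = 12: rhs = 0, matching y values: 0 (1 points).
Total affine count: 7.
Full point count |E(F_13)| = 7 + 1 = 8.
Hasse bound: |8 − (13+1)| = |-6| = 6 ≤ 2√13 ≈ 7.2111 ✓.


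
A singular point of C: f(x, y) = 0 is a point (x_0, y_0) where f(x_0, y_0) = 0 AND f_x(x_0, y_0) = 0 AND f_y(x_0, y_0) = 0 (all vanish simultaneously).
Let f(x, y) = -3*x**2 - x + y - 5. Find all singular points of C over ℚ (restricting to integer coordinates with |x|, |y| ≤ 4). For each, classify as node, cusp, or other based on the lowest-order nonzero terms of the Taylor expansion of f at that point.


No singular points in the scanned grid; C is smooth there.

Compute partial derivatives:
  f_x = -6*x - 1.
  f_y = 1.
f_y = 1 is a nonzero constant, so f_y never vanishes: no point (x, y) can satisfy f = f_x = f_y = 0. In particular no (x, y) ∈ {−4, ..., 4}² is singular; the curve is smooth.


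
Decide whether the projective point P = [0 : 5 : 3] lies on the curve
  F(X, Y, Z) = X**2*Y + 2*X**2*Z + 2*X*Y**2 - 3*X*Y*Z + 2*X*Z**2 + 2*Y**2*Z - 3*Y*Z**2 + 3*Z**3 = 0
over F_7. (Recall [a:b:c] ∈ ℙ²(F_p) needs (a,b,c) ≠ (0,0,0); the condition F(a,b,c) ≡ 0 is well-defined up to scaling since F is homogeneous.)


F(0,5,3) ≡ 5 (mod 7); P is NOT on the curve.

Evaluate F(0, 5, 3) term-by-term (mod 7).
  X**2*Y ↦ 1·0·5·1 = 0
  2*X**2*Z ↦ 2·0·1·3 = 0
  2*X*Y**2 ↦ 2·0·25·1 = 0
  -3*X*Y*Z ↦ -3·0·5·3 = 0
  2*X*Z**2 ↦ 2·0·1·9 = 0
  2*Y**2*Z ↦ 2·1·25·3 = 150
  -3*Y*Z**2 ↦ -3·1·5·9 = -135
  3*Z**3 ↦ 3·1·1·27 = 81
Sum: F(0, 5, 3) = (0) + (0) + (0) + (0) + (0) + (150) + (-135) + (81) = 96.
Reducing mod 7: 96 ≡ 5 (mod 7).
Since F(a, b, c) ≡ 5 ≠ 0 (mod 7), P does NOT lie on the curve.


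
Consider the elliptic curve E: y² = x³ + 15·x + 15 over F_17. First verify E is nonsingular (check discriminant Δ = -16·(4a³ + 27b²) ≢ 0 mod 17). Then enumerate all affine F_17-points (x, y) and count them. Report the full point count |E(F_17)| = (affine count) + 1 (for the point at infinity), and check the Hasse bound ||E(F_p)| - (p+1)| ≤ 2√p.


Affine points = {(0, 7), (0, 10), (2, 6), (2, 11), (3, 6), (3, 11), (6, 7), (6, 10), (7, 2), (7, 15), (8, 1), (8, 16), (10, 3), (10, 14), (11, 7), (11, 10), (12, 6), (12, 11), (16, 4), (16, 13)}; affine count = 20; |E(F_17)| = 21.

Discriminant check: Δ ∝ 4a³ + 27b² = 4·15³ + 27·15² = 4·3375 + 27·225 ≡ 8 (mod 17). Nonzero ⇒ E is nonsingular.
For each x ∈ F_17, compute rhs = x³ + 15·x + 15 mod 17, then count y ∈ F_17 with y² ≡ rhs.
  x = 0: rhs = 15, matching y values: 7, 10 (2 points).
  x = 1: rhs = 14, matching y values: none (0 points).
  x = 2: rhs = 2, matching y values: 6, 11 (2 points).
  x = 3: rhs = 2, matching y values: 6, 11 (2 points).
  x = 4: rhs = 3, matching y values: none (0 points).
  x = 5: rhs = 11, matching y values: none (0 points).
  x = 6: rhs = 15, matching y values: 7, 10 (2 points).
  x = 7: rhs = 4, matching y values: 2, 15 (2 points).
  x = 8: rhs = 1, matching y values: 1, 16 (2 points).
  x = 9: rhs = 12, matching y values: none (0 points).
  x = 10: rhs = 9, matching y values: 3, 14 (2 points).
  x = 11: rhs = 15, matching y values: 7, 10 (2 points).
  x = 12: rhs = 2, matching y values: 6, 11 (2 points).
  x = 13: rhs = 10, matching y values: none (0 points).
  x = 14: rhs = 11, matching y values: none (0 points).
  x = 15: rhs = 11, matching y values: none (0 points).
  x = 16: rhs = 16, matching y values: 4, 13 (2 points).
Total affine count: 20.
Full point count |E(F_17)| = 20 + 1 = 21.
Hasse bound: |21 − (17+1)| = |3| = 3 ≤ 2√17 ≈ 8.2462 ✓.


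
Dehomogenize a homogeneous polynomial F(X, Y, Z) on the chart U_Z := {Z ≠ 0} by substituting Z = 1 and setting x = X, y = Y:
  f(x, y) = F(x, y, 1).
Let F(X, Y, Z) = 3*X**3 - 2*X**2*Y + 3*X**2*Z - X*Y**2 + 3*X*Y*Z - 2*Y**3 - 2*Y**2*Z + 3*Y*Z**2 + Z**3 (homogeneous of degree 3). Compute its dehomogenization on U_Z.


f(x, y) = 3*x**3 - 2*x**2*y + 3*x**2 - x*y**2 + 3*x*y - 2*y**3 - 2*y**2 + 3*y + 1

On U_Z we set Z = 1. Each monomial c·X^i·Y^j·Z^k in F becomes c·x^i·y^j·1^k = c·x^i·y^j.
Substituting Z = 1: F(X, Y, 1) = 3*x**3 - 2*x**2*y + 3*x**2 - x*y**2 + 3*x*y - 2*y**3 - 2*y**2 + 3*y + 1.
Note: deg(f) ≤ deg(F) = 3; strict inequality happens when F is divisible by Z (lost terms).


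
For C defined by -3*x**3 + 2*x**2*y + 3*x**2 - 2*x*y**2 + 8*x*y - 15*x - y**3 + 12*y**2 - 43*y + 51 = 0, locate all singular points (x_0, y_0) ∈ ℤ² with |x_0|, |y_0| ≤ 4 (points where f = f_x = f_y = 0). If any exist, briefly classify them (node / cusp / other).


Singular points: {(1, 3)}; classification: cusp.

Compute partial derivatives:
  f_x = -9*x**2 + 4*x*y + 6*x - 2*y**2 + 8*y - 15.
  f_y = 2*x**2 - 4*x*y + 8*x - 3*y**2 + 24*y - 43.
Scan x_0 ∈ {−4, ..., 4}. For each x_0, f_y(x_0, y) is a polynomial in y; find its integer roots y ∈ {−4, ..., 4}, then test f_x and f at those candidates.
  x = -4: f_y(-4, y) = -3*y**2 + 40*y - 43; no integer root y with |y| ≤ 4.
  x = -3: f_y(-3, y) = -3*y**2 + 36*y - 49; no integer root y with |y| ≤ 4.
  x = -2: f_y(-2, y) = -3*y**2 + 32*y - 51; no integer root y with |y| ≤ 4.
  x = -1: f_y(-1, y) = -3*y**2 + 28*y - 49; no integer root y with |y| ≤ 4.
  x = 0: f_y(0, y) = -3*y**2 + 24*y - 43; no integer root y with |y| ≤ 4.
  x = 1: f_y(1, y) = -3*y**2 + 20*y - 33; vanishes at y ∈ {3}. (1, 3): f_x = 0, f = 0 — SINGULAR.
  x = 2: f_y(2, y) = -3*y**2 + 16*y - 19; no integer root y with |y| ≤ 4.
  x = 3: f_y(3, y) = -3*y**2 + 12*y - 1; no integer root y with |y| ≤ 4.
  x = 4: f_y(4, y) = -3*y**2 + 8*y + 21; no integer root y with |y| ≤ 4.
Only singular point on the grid: (1, 3).
Classify: substitute x = 1 + u, y = 3 + v and expand: f = -3*u**3 + 2*u**2*v - 2*u*v**2 - v**3 + v**2.
No constant or linear terms (consistent with a singular point). Quadratic part: v**2. Cubic part: -3*u**3 + 2*u**2*v - 2*u*v**2 - v**3.
The quadratic part v**2 is a perfect square, so there is a single (double) tangent line v = 0, i.e. y = 3. Restricting the cubic part to that line (v = 0) leaves -3*u**3 ≠ 0, so f is not divisible by v and the branch is v² ≈ 3*u**3 to lowest order — this is a cusp.
Classification: cusp.


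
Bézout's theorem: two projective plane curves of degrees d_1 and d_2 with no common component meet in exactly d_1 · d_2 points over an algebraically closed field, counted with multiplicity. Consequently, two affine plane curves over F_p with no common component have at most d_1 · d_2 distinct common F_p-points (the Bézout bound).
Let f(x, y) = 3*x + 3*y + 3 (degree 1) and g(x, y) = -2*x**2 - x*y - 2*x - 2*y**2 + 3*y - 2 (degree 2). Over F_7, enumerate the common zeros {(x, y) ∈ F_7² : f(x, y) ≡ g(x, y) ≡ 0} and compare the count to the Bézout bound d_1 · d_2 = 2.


Common zeros: {(0, 6), (2, 4)}; count = 2; Bézout bound = 2.

deg(f) = 1, deg(g) = 2, so Bézout bound = 2.
Scan x ∈ F_7. For each x, list the y ∈ F_7 with f(x, y) ≡ 0 and those with g(x, y) ≡ 0 (mod 7); the common zeros in that column are the intersection.
  x = 0: f ≡ 0 at y ∈ {6}; g ≡ 0 at y ∈ {6}; common: {6}.
  x = 1: f ≡ 0 at y ∈ {5}; g ≡ 0 at y ∈ ∅; common: ∅.
  x = 2: f ≡ 0 at y ∈ {4}; g ≡ 0 at y ∈ {0, 4}; common: {4}.
  x = 3: f ≡ 0 at y ∈ {3}; g ≡ 0 at y ∈ {1, 6}; common: ∅.
  x = 4: f ≡ 0 at y ∈ {2}; g ≡ 0 at y ∈ {0, 3}; common: ∅.
  x = 5: f ≡ 0 at y ∈ {1}; g ≡ 0 at y ∈ ∅; common: ∅.
  x = 6: f ≡ 0 at y ∈ {0}; g ≡ 0 at y ∈ {1}; common: ∅.
Collecting: common zeros = {(0, 6), (2, 4)}, so the count is 2.
Comparison with the Bézout bound: 2 ≤ 2 = deg(f)·deg(g), as expected for curves with no common component (the bound is attained).


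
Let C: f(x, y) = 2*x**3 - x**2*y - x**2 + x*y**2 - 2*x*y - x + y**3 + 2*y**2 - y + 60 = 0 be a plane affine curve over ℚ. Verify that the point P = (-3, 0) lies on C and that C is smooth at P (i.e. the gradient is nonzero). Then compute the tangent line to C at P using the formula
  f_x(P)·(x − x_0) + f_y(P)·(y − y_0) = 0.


Tangent line at P: 59*x - 4*y + 177 = 0.

Step 1: f(-3, 0) = 0, so P lies on C.
Step 2: partial derivatives
  f_x(x, y) = 6*x**2 - 2*x*y - 2*x + y**2 - 2*y - 1, f_y(x, y) = -x**2 + 2*x*y - 2*x + 3*y**2 + 4*y - 1.
  f_x(P) = 59, f_y(P) = -4 (gradient nonzero, so P is smooth).
Step 3: tangent line at P: 59·(x − -3) + -4·(y − 0) = 0.
Expanding: 59*x - 4*y + 177 = 0.


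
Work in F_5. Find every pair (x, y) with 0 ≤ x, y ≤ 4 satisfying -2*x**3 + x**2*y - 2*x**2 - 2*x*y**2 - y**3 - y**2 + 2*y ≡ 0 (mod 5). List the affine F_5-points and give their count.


Affine F_5-points: {(0, 0), (0, 1), (0, 3), (1, 1), (2, 2), (4, 0)}; count = 6.

For each of the 25 pairs (x, y) ∈ F_5², evaluate f(x, y) mod 5. Record the zeros.
  x = 0: [0↦0, 1↦0, 2↦2, 3↦0, 4↦3]  zeros at y ∈ {0, 1, 3}
  x = 1: [0↦1, 1↦0, 2↦2, 3↦1, 4↦1]  zeros at y ∈ {1}
  x = 2: [0↦1, 1↦1, 2↦0, 3↦2, 4↦1]  zeros at y ∈ {2}
  x = 3: [0↦3, 1↦1, 2↦4, 3↦1, 4↦1]  zeros at y ∈ ∅
  x = 4: [0↦0, 1↦3, 2↦2, 3↦1, 4↦4]  zeros at y ∈ {0}
Collecting zeros: affine points = {(0, 0), (0, 1), (0, 3), (1, 1), (2, 2), (4, 0)}.
Total count |C(F_5)_aff| = 6.


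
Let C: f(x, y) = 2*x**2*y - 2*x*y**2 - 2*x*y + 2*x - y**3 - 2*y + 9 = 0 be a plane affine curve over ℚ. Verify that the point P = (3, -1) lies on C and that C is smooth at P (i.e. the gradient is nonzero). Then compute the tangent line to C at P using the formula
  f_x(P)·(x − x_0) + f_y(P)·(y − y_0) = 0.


Tangent line at P: -10*x + 19*y + 49 = 0.

Step 1: f(3, -1) = 0, so P lies on C.
Step 2: partial derivatives
  f_x(x, y) = 4*x*y - 2*y**2 - 2*y + 2, f_y(x, y) = 2*x**2 - 4*x*y - 2*x - 3*y**2 - 2.
  f_x(P) = -10, f_y(P) = 19 (gradient nonzero, so P is smooth).
Step 3: tangent line at P: -10·(x − 3) + 19·(y − -1) = 0.
Expanding: -10*x + 19*y + 49 = 0.


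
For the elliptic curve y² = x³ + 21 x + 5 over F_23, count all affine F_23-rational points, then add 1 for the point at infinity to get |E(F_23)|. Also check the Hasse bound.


Affine points = {(1, 2), (1, 21), (2, 3), (2, 20), (3, 7), (3, 16), (6, 5), (6, 18), (7, 9), (7, 14), (8, 8), (8, 15), (9, 7), (9, 16), (11, 7), (11, 16), (17, 10), (17, 13), (19, 8), (19, 15), (21, 1), (21, 22), (22, 11), (22, 12)}; affine count = 24; |E(F_23)| = 25.

Discriminant check: Δ ∝ 4a³ + 27b² = 4·21³ + 27·5² = 4·9261 + 27·25 ≡ 22 (mod 23). Nonzero ⇒ E is nonsingular.
For each x ∈ F_23, compute rhs = x³ + 21·x + 5 mod 23, then count y ∈ F_23 with y² ≡ rhs.
  x = 0: rhs = 5, matching y values: none (0 points).
  x = 1: rhs = 4, matching y values: 2, 21 (2 points).
  x = 2: rhs = 9, matching y values: 3, 20 (2 points).
  x = 3: rhs = 3, matching y values: 7, 16 (2 points).
  x = 4: rhs = 15, matching y values: none (0 points).
  x = 5: rhs = 5, matching y values: none (0 points).
  x = 6: rhs = 2, matching y values: 5, 18 (2 points).
  x = 7: rhs = 12, matching y values: 9, 14 (2 points).
  x = 8: rhs = 18, matching y values: 8, 15 (2 points).
  x = 9: rhs = 3, matching y values: 7, 16 (2 points).
  x = 10: rhs = 19, matching y values: none (0 points).
  x = 11: rhs = 3, matching y values: 7, 16 (2 points).
  x = 12: rhs = 7, matching y values: none (0 points).
  x = 13: rhs = 14, matching y values: none (0 points).
  x = 14: rhs = 7, matching y values: none (0 points).
  x = 15: rhs = 15, matching y values: none (0 points).
  x = 16: rhs = 21, matching y values: none (0 points).
  x = 17: rhs = 8, matching y values: 10, 13 (2 points).
  x = 18: rhs = 5, matching y values: none (0 points).
  x = 19: rhs = 18, matching y values: 8, 15 (2 points).
  x = 20: rhs = 7, matching y values: none (0 points).
  x = 21: rhs = 1, matching y values: 1, 22 (2 points).
  x = 22: rhs = 6, matching y values: 11, 12 (2 points).
Total affine count: 24.
Full point count |E(F_23)| = 24 + 1 = 25.
Hasse bound: |25 − (23+1)| = |1| = 1 ≤ 2√23 ≈ 9.5917 ✓.


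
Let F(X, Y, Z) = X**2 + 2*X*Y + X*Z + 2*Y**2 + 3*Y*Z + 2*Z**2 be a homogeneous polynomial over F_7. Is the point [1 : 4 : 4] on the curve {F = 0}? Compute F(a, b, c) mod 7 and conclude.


F(1,4,4) ≡ 6 (mod 7); P is NOT on the curve.

Evaluate F(1, 4, 4) term-by-term (mod 7).
  X**2 ↦ 1·1·1·1 = 1
  2*X*Y ↦ 2·1·4·1 = 8
  X*Z ↦ 1·1·1·4 = 4
  2*Y**2 ↦ 2·1·16·1 = 32
  3*Y*Z ↦ 3·1·4·4 = 48
  2*Z**2 ↦ 2·1·1·16 = 32
Sum: F(1, 4, 4) = (1) + (8) + (4) + (32) + (48) + (32) = 125.
Reducing mod 7: 125 ≡ 6 (mod 7).
Since F(a, b, c) ≡ 6 ≠ 0 (mod 7), P does NOT lie on the curve.


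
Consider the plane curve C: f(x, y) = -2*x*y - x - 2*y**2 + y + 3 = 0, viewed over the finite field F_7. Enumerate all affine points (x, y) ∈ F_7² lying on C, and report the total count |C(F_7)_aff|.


Affine F_7-points: {(0, 5), (0, 6), (3, 0), (3, 1), (5, 2), (5, 4)}; count = 6.

For each of the 49 pairs (x, y) ∈ F_7², evaluate f(x, y) mod 7. Record the zeros.
  x = 0: [0↦3, 1↦2, 2↦4, 3↦2, 4↦3, 5↦0, 6↦0]  zeros at y ∈ {5, 6}
  x = 1: [0↦2, 1↦6, 2↦6, 3↦2, 4↦1, 5↦3, 6↦1]  zeros at y ∈ ∅
  x = 2: [0↦1, 1↦3, 2↦1, 3↦2, 4↦6, 5↦6, 6↦2]  zeros at y ∈ ∅
  x = 3: [0↦0, 1↦0, 2↦3, 3↦2, 4↦4, 5↦2, 6↦3]  zeros at y ∈ {0, 1}
  x = 4: [0↦6, 1↦4, 2↦5, 3↦2, 4↦2, 5↦5, 6↦4]  zeros at y ∈ ∅
  x = 5: [0↦5, 1↦1, 2↦0, 3↦2, 4↦0, 5↦1, 6↦5]  zeros at y ∈ {2, 4}
  x = 6: [0↦4, 1↦5, 2↦2, 3↦2, 4↦5, 5↦4, 6↦6]  zeros at y ∈ ∅
Collecting zeros: affine points = {(0, 5), (0, 6), (3, 0), (3, 1), (5, 2), (5, 4)}.
Total count |C(F_7)_aff| = 6.


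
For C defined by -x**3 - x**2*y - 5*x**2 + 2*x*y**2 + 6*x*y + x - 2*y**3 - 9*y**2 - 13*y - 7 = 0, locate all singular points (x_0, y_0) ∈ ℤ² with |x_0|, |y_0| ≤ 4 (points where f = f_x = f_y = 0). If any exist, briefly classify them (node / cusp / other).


Singular points: {(-1, -2)}; classification: cusp.

Compute partial derivatives:
  f_x = -3*x**2 - 2*x*y - 10*x + 2*y**2 + 6*y + 1.
  f_y = -x**2 + 4*x*y + 6*x - 6*y**2 - 18*y - 13.
Scan x_0 ∈ {−4, ..., 4}. For each x_0, f_y(x_0, y) is a polynomial in y; find its integer roots y ∈ {−4, ..., 4}, then test f_x and f at those candidates.
  x = -4: f_y(-4, y) = -6*y**2 - 34*y - 53; no integer root y with |y| ≤ 4.
  x = -3: f_y(-3, y) = -6*y**2 - 30*y - 40; no integer root y with |y| ≤ 4.
  x = -2: f_y(-2, y) = -6*y**2 - 26*y - 29; no integer root y with |y| ≤ 4.
  x = -1: f_y(-1, y) = -6*y**2 - 22*y - 20; vanishes at y ∈ {-2}. (-1, -2): f_x = 0, f = 0 — SINGULAR.
  x = 0: f_y(0, y) = -6*y**2 - 18*y - 13; no integer root y with |y| ≤ 4.
  x = 1: f_y(1, y) = -6*y**2 - 14*y - 8; vanishes at y ∈ {-1}. (1, -1): f_x = -14 ≠ 0.
  x = 2: f_y(2, y) = -6*y**2 - 10*y - 5; no integer root y with |y| ≤ 4.
  x = 3: f_y(3, y) = -6*y**2 - 6*y - 4; no integer root y with |y| ≤ 4.
  x = 4: f_y(4, y) = -6*y**2 - 2*y - 5; no integer root y with |y| ≤ 4.
Only singular point on the grid: (-1, -2).
Classify: substitute x = -1 + u, y = -2 + v and expand: f = -u**3 - u**2*v + 2*u*v**2 - 2*v**3 + v**2.
No constant or linear terms (consistent with a singular point). Quadratic part: v**2. Cubic part: -u**3 - u**2*v + 2*u*v**2 - 2*v**3.
The quadratic part v**2 is a perfect square, so there is a single (double) tangent line v = 0, i.e. y = -2. Restricting the cubic part to that line (v = 0) leaves -u**3 ≠ 0, so f is not divisible by v and the branch is v² ≈ u**3 to lowest order — this is a cusp.
Classification: cusp.


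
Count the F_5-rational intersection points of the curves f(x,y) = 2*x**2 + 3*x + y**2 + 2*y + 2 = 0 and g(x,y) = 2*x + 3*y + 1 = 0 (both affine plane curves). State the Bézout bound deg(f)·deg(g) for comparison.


Common zeros: ∅; count = 0; Bézout bound = 2.

deg(f) = 2, deg(g) = 1, so Bézout bound = 2.
Scan x ∈ F_5. For each x, list the y ∈ F_5 with f(x, y) ≡ 0 and those with g(x, y) ≡ 0 (mod 5); the common zeros in that column are the intersection.
  x = 0: f ≡ 0 at y ∈ {1, 2}; g ≡ 0 at y ∈ {3}; common: ∅.
  x = 1: f ≡ 0 at y ∈ {1, 2}; g ≡ 0 at y ∈ {4}; common: ∅.
  x = 2: f ≡ 0 at y ∈ {4}; g ≡ 0 at y ∈ {0}; common: ∅.
  x = 3: f ≡ 0 at y ∈ ∅; g ≡ 0 at y ∈ {1}; common: ∅.
  x = 4: f ≡ 0 at y ∈ {4}; g ≡ 0 at y ∈ {2}; common: ∅.
Collecting: common zeros = ∅, so the count is 0.
Comparison with the Bézout bound: 0 ≤ 2 = deg(f)·deg(g), as expected for curves with no common component (the affine F_5-count falls short of the bound because intersections may lie at infinity, over extension fields, or carry multiplicity).


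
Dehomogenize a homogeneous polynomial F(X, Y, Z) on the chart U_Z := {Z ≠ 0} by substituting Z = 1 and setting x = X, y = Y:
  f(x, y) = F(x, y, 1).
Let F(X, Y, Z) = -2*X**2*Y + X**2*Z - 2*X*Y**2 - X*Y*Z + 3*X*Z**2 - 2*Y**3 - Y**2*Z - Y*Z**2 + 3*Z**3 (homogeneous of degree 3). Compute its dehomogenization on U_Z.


f(x, y) = -2*x**2*y + x**2 - 2*x*y**2 - x*y + 3*x - 2*y**3 - y**2 - y + 3

On U_Z we set Z = 1. Each monomial c·X^i·Y^j·Z^k in F becomes c·x^i·y^j·1^k = c·x^i·y^j.
Substituting Z = 1: F(X, Y, 1) = -2*x**2*y + x**2 - 2*x*y**2 - x*y + 3*x - 2*y**3 - y**2 - y + 3.
Note: deg(f) ≤ deg(F) = 3; strict inequality happens when F is divisible by Z (lost terms).


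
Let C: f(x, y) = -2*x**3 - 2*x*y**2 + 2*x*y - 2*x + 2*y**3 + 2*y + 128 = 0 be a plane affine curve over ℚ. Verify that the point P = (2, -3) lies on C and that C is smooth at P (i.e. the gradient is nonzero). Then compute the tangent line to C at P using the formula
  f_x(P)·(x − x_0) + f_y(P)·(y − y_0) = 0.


Tangent line at P: -50*x + 84*y + 352 = 0.

Step 1: f(2, -3) = 0, so P lies on C.
Step 2: partial derivatives
  f_x(x, y) = -6*x**2 - 2*y**2 + 2*y - 2, f_y(x, y) = -4*x*y + 2*x + 6*y**2 + 2.
  f_x(P) = -50, f_y(P) = 84 (gradient nonzero, so P is smooth).
Step 3: tangent line at P: -50·(x − 2) + 84·(y − -3) = 0.
Expanding: -50*x + 84*y + 352 = 0.


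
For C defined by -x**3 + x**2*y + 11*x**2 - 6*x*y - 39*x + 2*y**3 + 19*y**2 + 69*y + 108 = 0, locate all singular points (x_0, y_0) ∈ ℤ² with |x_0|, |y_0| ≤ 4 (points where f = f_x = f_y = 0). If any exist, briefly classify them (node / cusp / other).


Singular points: {(3, -3)}; classification: node.

Compute partial derivatives:
  f_x = -3*x**2 + 2*x*y + 22*x - 6*y - 39.
  f_y = x**2 - 6*x + 6*y**2 + 38*y + 69.
Scan x_0 ∈ {−4, ..., 4}. For each x_0, f_y(x_0, y) is a polynomial in y; find its integer roots y ∈ {−4, ..., 4}, then test f_x and f at those candidates.
  x = -4: f_y(-4, y) = 6*y**2 + 38*y + 109; no integer root y with |y| ≤ 4.
  x = -3: f_y(-3, y) = 6*y**2 + 38*y + 96; no integer root y with |y| ≤ 4.
  x = -2: f_y(-2, y) = 6*y**2 + 38*y + 85; no integer root y with |y| ≤ 4.
  x = -1: f_y(-1, y) = 6*y**2 + 38*y + 76; no integer root y with |y| ≤ 4.
  x = 0: f_y(0, y) = 6*y**2 + 38*y + 69; no integer root y with |y| ≤ 4.
  x = 1: f_y(1, y) = 6*y**2 + 38*y + 64; no integer root y with |y| ≤ 4.
  x = 2: f_y(2, y) = 6*y**2 + 38*y + 61; no integer root y with |y| ≤ 4.
  x = 3: f_y(3, y) = 6*y**2 + 38*y + 60; vanishes at y ∈ {-3}. (3, -3): f_x = 0, f = 0 — SINGULAR.
  x = 4: f_y(4, y) = 6*y**2 + 38*y + 61; no integer root y with |y| ≤ 4.
Only singular point on the grid: (3, -3).
Classify: substitute x = 3 + u, y = -3 + v and expand: f = -u**3 + u**2*v - u**2 + 2*v**3 + v**2.
No constant or linear terms (consistent with a singular point). Quadratic part: -u**2 + v**2. Cubic part: -u**3 + u**2*v + 2*v**3.
The quadratic part v**2 - u**2 = (v − u)(v + u) splits into two distinct linear factors, so there are two distinct tangent lines y − -3 = ±(x − 3) — this is a node (ordinary double point).
Classification: node.


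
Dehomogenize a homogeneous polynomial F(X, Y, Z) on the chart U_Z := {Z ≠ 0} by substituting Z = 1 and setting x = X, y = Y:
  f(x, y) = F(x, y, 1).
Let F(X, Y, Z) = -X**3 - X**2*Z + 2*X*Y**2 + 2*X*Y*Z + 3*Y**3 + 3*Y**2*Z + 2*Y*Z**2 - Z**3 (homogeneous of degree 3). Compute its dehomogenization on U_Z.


f(x, y) = -x**3 - x**2 + 2*x*y**2 + 2*x*y + 3*y**3 + 3*y**2 + 2*y - 1

On U_Z we set Z = 1. Each monomial c·X^i·Y^j·Z^k in F becomes c·x^i·y^j·1^k = c·x^i·y^j.
Substituting Z = 1: F(X, Y, 1) = -x**3 - x**2 + 2*x*y**2 + 2*x*y + 3*y**3 + 3*y**2 + 2*y - 1.
Note: deg(f) ≤ deg(F) = 3; strict inequality happens when F is divisible by Z (lost terms).


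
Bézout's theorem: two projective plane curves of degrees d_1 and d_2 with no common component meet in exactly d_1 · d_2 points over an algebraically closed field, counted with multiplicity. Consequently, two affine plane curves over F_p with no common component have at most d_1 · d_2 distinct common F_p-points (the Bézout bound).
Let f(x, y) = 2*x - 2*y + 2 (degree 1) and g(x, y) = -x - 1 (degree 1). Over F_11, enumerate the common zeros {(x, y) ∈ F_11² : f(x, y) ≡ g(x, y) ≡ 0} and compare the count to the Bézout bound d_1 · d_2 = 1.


Common zeros: {(10, 0)}; count = 1; Bézout bound = 1.

deg(f) = 1, deg(g) = 1, so Bézout bound = 1.
Scan x ∈ F_11. For each x, list the y ∈ F_11 with f(x, y) ≡ 0 and those with g(x, y) ≡ 0 (mod 11); the common zeros in that column are the intersection.
  x = 0: f ≡ 0 at y ∈ {1}; g ≡ 0 at y ∈ ∅; common: ∅.
  x = 1: f ≡ 0 at y ∈ {2}; g ≡ 0 at y ∈ ∅; common: ∅.
  x = 2: f ≡ 0 at y ∈ {3}; g ≡ 0 at y ∈ ∅; common: ∅.
  x = 3: f ≡ 0 at y ∈ {4}; g ≡ 0 at y ∈ ∅; common: ∅.
  x = 4: f ≡ 0 at y ∈ {5}; g ≡ 0 at y ∈ ∅; common: ∅.
  x = 5: f ≡ 0 at y ∈ {6}; g ≡ 0 at y ∈ ∅; common: ∅.
  x = 6: f ≡ 0 at y ∈ {7}; g ≡ 0 at y ∈ ∅; common: ∅.
  x = 7: f ≡ 0 at y ∈ {8}; g ≡ 0 at y ∈ ∅; common: ∅.
  x = 8: f ≡ 0 at y ∈ {9}; g ≡ 0 at y ∈ ∅; common: ∅.
  x = 9: f ≡ 0 at y ∈ {10}; g ≡ 0 at y ∈ ∅; common: ∅.
  x = 10: f ≡ 0 at y ∈ {0}; g ≡ 0 at y ∈ {0, 1, 2, 3, 4, 5, 6, 7, 8, 9, 10}; common: {0}.
Collecting: common zeros = {(10, 0)}, so the count is 1.
Comparison with the Bézout bound: 1 ≤ 1 = deg(f)·deg(g), as expected for curves with no common component (the bound is attained).


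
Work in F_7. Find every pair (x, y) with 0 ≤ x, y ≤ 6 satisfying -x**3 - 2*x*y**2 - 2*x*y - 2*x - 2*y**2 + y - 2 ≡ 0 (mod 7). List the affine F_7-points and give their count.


Affine F_7-points: {(2, 0), (2, 3), (3, 0), (3, 2), (4, 1), (4, 6), (5, 2), (5, 6), (6, 2)}; count = 9.

For each of the 49 pairs (x, y) ∈ F_7², evaluate f(x, y) mod 7. Record the zeros.
  x = 0: [0↦5, 1↦4, 2↦6, 3↦4, 4↦5, 5↦2, 6↦2]  zeros at y ∈ ∅
  x = 1: [0↦2, 1↦4, 2↦5, 3↦5, 4↦4, 5↦2, 6↦6]  zeros at y ∈ ∅
  x = 2: [0↦0, 1↦5, 2↦5, 3↦0, 4↦4, 5↦3, 6↦4]  zeros at y ∈ {0, 3}
  x = 3: [0↦0, 1↦1, 2↦0, 3↦4, 4↦6, 5↦6, 6↦4]  zeros at y ∈ {0, 2}
  x = 4: [0↦3, 1↦0, 2↦5, 3↦4, 4↦4, 5↦5, 6↦0]  zeros at y ∈ {1, 6}
  x = 5: [0↦3, 1↦3, 2↦0, 3↦1, 4↦6, 5↦1, 6↦0]  zeros at y ∈ {2, 6}
  x = 6: [0↦1, 1↦4, 2↦0, 3↦3, 4↦6, 5↦2, 6↦5]  zeros at y ∈ {2}
Collecting zeros: affine points = {(2, 0), (2, 3), (3, 0), (3, 2), (4, 1), (4, 6), (5, 2), (5, 6), (6, 2)}.
Total count |C(F_7)_aff| = 9.


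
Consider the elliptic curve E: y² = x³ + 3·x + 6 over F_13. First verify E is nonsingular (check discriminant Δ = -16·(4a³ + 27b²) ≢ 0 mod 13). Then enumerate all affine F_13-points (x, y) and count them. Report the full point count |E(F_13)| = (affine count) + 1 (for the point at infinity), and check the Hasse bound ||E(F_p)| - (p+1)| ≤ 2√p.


Affine points = {(1, 6), (1, 7), (3, 4), (3, 9), (4, 2), (4, 11), (5, 4), (5, 9), (8, 3), (8, 10), (10, 3), (10, 10)}; affine count = 12; |E(F_13)| = 13.

Discriminant check: Δ ∝ 4a³ + 27b² = 4·3³ + 27·6² = 4·27 + 27·36 ≡ 1 (mod 13). Nonzero ⇒ E is nonsingular.
For each x ∈ F_13, compute rhs = x³ + 3·x + 6 mod 13, then count y ∈ F_13 with y² ≡ rhs.
  x = 0: rhs = 6, matching y values: none (0 points).
  x = 1: rhs = 10, matching y values: 6, 7 (2 points).
  x = 2: rhs = 7, matching y values: none (0 points).
  x = 3: rhs = 3, matching y values: 4, 9 (2 points).
  x = 4: rhs = 4, matching y values: 2, 11 (2 points).
  x = 5: rhs = 3, matching y values: 4, 9 (2 points).
  x = 6: rhs = 6, matching y values: none (0 points).
  x = 7: rhs = 6, matching y values: none (0 points).
  x = 8: rhs = 9, matching y values: 3, 10 (2 points).
  x = 9: rhs = 8, matching y values: none (0 points).
  x = 10: rhs = 9, matching y values: 3, 10 (2 points).
  x = 11: rhs = 5, matching y values: none (0 points).
  x = 12: rhs = 2, matching y values: none (0 points).
Total affine count: 12.
Full point count |E(F_13)| = 12 + 1 = 13.
Hasse bound: |13 − (13+1)| = |-1| = 1 ≤ 2√13 ≈ 7.2111 ✓.


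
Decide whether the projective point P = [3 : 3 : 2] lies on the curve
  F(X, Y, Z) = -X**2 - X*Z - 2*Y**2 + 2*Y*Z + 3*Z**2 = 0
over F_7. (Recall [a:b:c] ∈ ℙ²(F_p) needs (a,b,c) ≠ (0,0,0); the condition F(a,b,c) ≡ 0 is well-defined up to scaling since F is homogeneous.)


F(3,3,2) ≡ 5 (mod 7); P is NOT on the curve.

Evaluate F(3, 3, 2) term-by-term (mod 7).
  -X**2 ↦ -1·9·1·1 = -9
  -X*Z ↦ -1·3·1·2 = -6
  -2*Y**2 ↦ -2·1·9·1 = -18
  2*Y*Z ↦ 2·1·3·2 = 12
  3*Z**2 ↦ 3·1·1·4 = 12
Sum: F(3, 3, 2) = (-9) + (-6) + (-18) + (12) + (12) = -9.
Reducing mod 7: -9 ≡ 5 (mod 7).
Since F(a, b, c) ≡ 5 ≠ 0 (mod 7), P does NOT lie on the curve.


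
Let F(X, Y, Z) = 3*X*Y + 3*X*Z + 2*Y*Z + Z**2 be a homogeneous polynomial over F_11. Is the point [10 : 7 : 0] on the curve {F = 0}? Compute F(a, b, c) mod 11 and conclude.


F(10,7,0) ≡ 1 (mod 11); P is NOT on the curve.

Evaluate F(10, 7, 0) term-by-term (mod 11).
  3*X*Y ↦ 3·10·7·1 = 210
  3*X*Z ↦ 3·10·1·0 = 0
  2*Y*Z ↦ 2·1·7·0 = 0
  Z**2 ↦ 1·1·1·0 = 0
Sum: F(10, 7, 0) = (210) + (0) + (0) + (0) = 210.
Reducing mod 11: 210 ≡ 1 (mod 11).
Since F(a, b, c) ≡ 1 ≠ 0 (mod 11), P does NOT lie on the curve.


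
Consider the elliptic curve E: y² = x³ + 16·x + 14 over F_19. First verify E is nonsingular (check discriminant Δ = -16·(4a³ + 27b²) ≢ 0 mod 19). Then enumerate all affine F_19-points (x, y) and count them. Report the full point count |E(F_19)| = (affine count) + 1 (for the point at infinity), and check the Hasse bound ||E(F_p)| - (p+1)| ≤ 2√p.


Affine points = {(2, 4), (2, 15), (4, 3), (4, 16), (11, 1), (11, 18), (13, 5), (13, 14), (15, 0), (18, 4), (18, 15)}; affine count = 11; |E(F_19)| = 12.

Discriminant check: Δ ∝ 4a³ + 27b² = 4·16³ + 27·14² = 4·4096 + 27·196 ≡ 16 (mod 19). Nonzero ⇒ E is nonsingular.
For each x ∈ F_19, compute rhs = x³ + 16·x + 14 mod 19, then count y ∈ F_19 with y² ≡ rhs.
  x = 0: rhs = 14, matching y values: none (0 points).
  x = 1: rhs = 12, matching y values: none (0 points).
  x = 2: rhs = 16, matching y values: 4, 15 (2 points).
  x = 3: rhs = 13, matching y values: none (0 points).
  x = 4: rhs = 9, matching y values: 3, 16 (2 points).
  x = 5: rhs = 10, matching y values: none (0 points).
  x = 6: rhs = 3, matching y values: none (0 points).
  x = 7: rhs = 13, matching y values: none (0 points).
  x = 8: rhs = 8, matching y values: none (0 points).
  x = 9: rhs = 13, matching y values: none (0 points).
  x = 10: rhs = 15, matching y values: none (0 points).
  x = 11: rhs = 1, matching y values: 1, 18 (2 points).
  x = 12: rhs = 15, matching y values: none (0 points).
  x = 13: rhs = 6, matching y values: 5, 14 (2 points).
  x = 14: rhs = 18, matching y values: none (0 points).
  x = 15: rhs = 0, matching y values: 0 (1 points).
  x = 16: rhs = 15, matching y values: none (0 points).
  x = 17: rhs = 12, matching y values: none (0 points).
  x = 18: rhs = 16, matching y values: 4, 15 (2 points).
Total affine count: 11.
Full point count |E(F_19)| = 11 + 1 = 12.
Hasse bound: |12 − (19+1)| = |-8| = 8 ≤ 2√19 ≈ 8.7178 ✓.


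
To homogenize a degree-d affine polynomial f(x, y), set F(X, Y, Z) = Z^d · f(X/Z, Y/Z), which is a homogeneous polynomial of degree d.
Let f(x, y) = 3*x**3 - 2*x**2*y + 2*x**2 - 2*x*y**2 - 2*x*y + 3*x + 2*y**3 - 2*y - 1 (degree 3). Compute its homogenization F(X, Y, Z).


F(X, Y, Z) = 3*X**3 - 2*X**2*Y + 2*X**2*Z - 2*X*Y**2 - 2*X*Y*Z + 3*X*Z**2 + 2*Y**3 - 2*Y*Z**2 - Z**3

deg(f) = 3.
Substitute x = X/Z, y = Y/Z into f, then multiply by Z^3.
  monomial 3·x^3·y^0 ↦ 3·X^3·Y^0·Z^0.
  monomial -2·x^2·y^1 ↦ -2·X^2·Y^1·Z^0.
  monomial 2·x^2·y^0 ↦ 2·X^2·Y^0·Z^1.
  monomial -2·x^1·y^2 ↦ -2·X^1·Y^2·Z^0.
  monomial -2·x^1·y^1 ↦ -2·X^1·Y^1·Z^1.
  monomial 3·x^1·y^0 ↦ 3·X^1·Y^0·Z^2.
  monomial 2·x^0·y^3 ↦ 2·X^0·Y^3·Z^0.
  monomial -2·x^0·y^1 ↦ -2·X^0·Y^1·Z^2.
  monomial -1·x^0·y^0 ↦ -1·X^0·Y^0·Z^3.
Collecting: F(X, Y, Z) = 3*X**3 - 2*X**2*Y + 2*X**2*Z - 2*X*Y**2 - 2*X*Y*Z + 3*X*Z**2 + 2*Y**3 - 2*Y*Z**2 - Z**3.


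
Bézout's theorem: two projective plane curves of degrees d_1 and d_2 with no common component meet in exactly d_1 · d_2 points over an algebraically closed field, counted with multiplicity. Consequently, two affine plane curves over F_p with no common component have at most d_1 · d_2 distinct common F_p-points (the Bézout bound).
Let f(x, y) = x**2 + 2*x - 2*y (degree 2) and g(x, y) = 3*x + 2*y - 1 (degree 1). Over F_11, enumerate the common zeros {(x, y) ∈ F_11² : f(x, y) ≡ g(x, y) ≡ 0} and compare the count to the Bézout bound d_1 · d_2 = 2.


Common zeros: ∅; count = 0; Bézout bound = 2.

deg(f) = 2, deg(g) = 1, so Bézout bound = 2.
Scan x ∈ F_11. For each x, list the y ∈ F_11 with f(x, y) ≡ 0 and those with g(x, y) ≡ 0 (mod 11); the common zeros in that column are the intersection.
  x = 0: f ≡ 0 at y ∈ {0}; g ≡ 0 at y ∈ {6}; common: ∅.
  x = 1: f ≡ 0 at y ∈ {7}; g ≡ 0 at y ∈ {10}; common: ∅.
  x = 2: f ≡ 0 at y ∈ {4}; g ≡ 0 at y ∈ {3}; common: ∅.
  x = 3: f ≡ 0 at y ∈ {2}; g ≡ 0 at y ∈ {7}; common: ∅.
  x = 4: f ≡ 0 at y ∈ {1}; g ≡ 0 at y ∈ {0}; common: ∅.
  x = 5: f ≡ 0 at y ∈ {1}; g ≡ 0 at y ∈ {4}; common: ∅.
  x = 6: f ≡ 0 at y ∈ {2}; g ≡ 0 at y ∈ {8}; common: ∅.
  x = 7: f ≡ 0 at y ∈ {4}; g ≡ 0 at y ∈ {1}; common: ∅.
  x = 8: f ≡ 0 at y ∈ {7}; g ≡ 0 at y ∈ {5}; common: ∅.
  x = 9: f ≡ 0 at y ∈ {0}; g ≡ 0 at y ∈ {9}; common: ∅.
  x = 10: f ≡ 0 at y ∈ {5}; g ≡ 0 at y ∈ {2}; common: ∅.
Collecting: common zeros = ∅, so the count is 0.
Comparison with the Bézout bound: 0 ≤ 2 = deg(f)·deg(g), as expected for curves with no common component (the affine F_11-count falls short of the bound because intersections may lie at infinity, over extension fields, or carry multiplicity).


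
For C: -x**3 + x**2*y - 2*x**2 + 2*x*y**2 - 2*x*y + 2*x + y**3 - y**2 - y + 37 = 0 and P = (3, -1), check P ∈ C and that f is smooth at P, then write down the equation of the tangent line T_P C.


Tangent line at P: -39*x - 5*y + 112 = 0.

Step 1: f(3, -1) = 0, so P lies on C.
Step 2: partial derivatives
  f_x(x, y) = -3*x**2 + 2*x*y - 4*x + 2*y**2 - 2*y + 2, f_y(x, y) = x**2 + 4*x*y - 2*x + 3*y**2 - 2*y - 1.
  f_x(P) = -39, f_y(P) = -5 (gradient nonzero, so P is smooth).
Step 3: tangent line at P: -39·(x − 3) + -5·(y − -1) = 0.
Expanding: -39*x - 5*y + 112 = 0.


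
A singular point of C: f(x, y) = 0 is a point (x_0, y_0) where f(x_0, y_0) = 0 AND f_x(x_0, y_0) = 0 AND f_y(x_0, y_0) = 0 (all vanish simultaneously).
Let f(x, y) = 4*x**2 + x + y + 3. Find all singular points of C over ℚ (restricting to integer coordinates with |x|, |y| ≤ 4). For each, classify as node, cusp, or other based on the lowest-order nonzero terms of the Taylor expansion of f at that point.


No singular points in the scanned grid; C is smooth there.

Compute partial derivatives:
  f_x = 8*x + 1.
  f_y = 1.
f_y = 1 is a nonzero constant, so f_y never vanishes: no point (x, y) can satisfy f = f_x = f_y = 0. In particular no (x, y) ∈ {−4, ..., 4}² is singular; the curve is smooth.


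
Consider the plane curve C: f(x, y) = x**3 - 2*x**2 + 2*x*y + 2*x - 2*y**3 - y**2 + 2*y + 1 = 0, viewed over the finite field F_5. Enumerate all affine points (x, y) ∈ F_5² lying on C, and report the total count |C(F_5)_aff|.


Affine F_5-points: {(0, 1), (0, 2), (0, 4), (1, 2), (2, 0), (2, 3), (2, 4)}; count = 7.

For each of the 25 pairs (x, y) ∈ F_5², evaluate f(x, y) mod 5. Record the zeros.
  x = 0: [0↦1, 1↦0, 2↦0, 3↦4, 4↦0]  zeros at y ∈ {1, 2, 4}
  x = 1: [0↦2, 1↦3, 2↦0, 3↦1, 4↦4]  zeros at y ∈ {2}
  x = 2: [0↦0, 1↦3, 2↦2, 3↦0, 4↦0]  zeros at y ∈ {0, 3, 4}
  x = 3: [0↦1, 1↦1, 2↦2, 3↦2, 4↦4]  zeros at y ∈ ∅
  x = 4: [0↦1, 1↦3, 2↦1, 3↦3, 4↦2]  zeros at y ∈ ∅
Collecting zeros: affine points = {(0, 1), (0, 2), (0, 4), (1, 2), (2, 0), (2, 3), (2, 4)}.
Total count |C(F_5)_aff| = 7.
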